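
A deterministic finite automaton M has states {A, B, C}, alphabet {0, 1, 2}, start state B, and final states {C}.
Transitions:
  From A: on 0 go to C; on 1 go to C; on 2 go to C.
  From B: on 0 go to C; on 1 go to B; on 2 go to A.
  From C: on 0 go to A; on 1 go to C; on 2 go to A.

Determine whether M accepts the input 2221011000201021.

B --2--> A
A --2--> C
C --2--> A
A --1--> C
C --0--> A
A --1--> C
C --1--> C
C --0--> A
A --0--> C
C --0--> A
A --2--> C
C --0--> A
A --1--> C
C --0--> A
A --2--> C
C --1--> C
End in state C, which is an accepting state.

accepted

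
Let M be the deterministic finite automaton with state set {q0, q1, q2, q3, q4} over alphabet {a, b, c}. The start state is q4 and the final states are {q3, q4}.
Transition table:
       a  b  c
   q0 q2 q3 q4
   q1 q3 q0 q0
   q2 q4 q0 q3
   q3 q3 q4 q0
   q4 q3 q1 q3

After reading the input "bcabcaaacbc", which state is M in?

q4 --b--> q1
q1 --c--> q0
q0 --a--> q2
q2 --b--> q0
q0 --c--> q4
q4 --a--> q3
q3 --a--> q3
q3 --a--> q3
q3 --c--> q0
q0 --b--> q3
q3 --c--> q0

q0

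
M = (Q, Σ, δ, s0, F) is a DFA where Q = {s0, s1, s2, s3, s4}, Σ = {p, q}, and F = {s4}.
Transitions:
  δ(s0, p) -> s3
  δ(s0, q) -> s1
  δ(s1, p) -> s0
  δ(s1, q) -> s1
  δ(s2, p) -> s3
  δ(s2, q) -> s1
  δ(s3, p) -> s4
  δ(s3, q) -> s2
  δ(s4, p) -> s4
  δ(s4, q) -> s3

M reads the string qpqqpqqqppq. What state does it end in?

s0 --q--> s1
s1 --p--> s0
s0 --q--> s1
s1 --q--> s1
s1 --p--> s0
s0 --q--> s1
s1 --q--> s1
s1 --q--> s1
s1 --p--> s0
s0 --p--> s3
s3 --q--> s2

s2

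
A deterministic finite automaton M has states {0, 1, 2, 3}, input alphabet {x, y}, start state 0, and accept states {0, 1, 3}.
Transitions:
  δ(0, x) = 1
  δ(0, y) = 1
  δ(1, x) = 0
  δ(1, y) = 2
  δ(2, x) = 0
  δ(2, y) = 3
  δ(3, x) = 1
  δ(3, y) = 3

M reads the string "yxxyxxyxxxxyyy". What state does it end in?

0 --y--> 1
1 --x--> 0
0 --x--> 1
1 --y--> 2
2 --x--> 0
0 --x--> 1
1 --y--> 2
2 --x--> 0
0 --x--> 1
1 --x--> 0
0 --x--> 1
1 --y--> 2
2 --y--> 3
3 --y--> 3

3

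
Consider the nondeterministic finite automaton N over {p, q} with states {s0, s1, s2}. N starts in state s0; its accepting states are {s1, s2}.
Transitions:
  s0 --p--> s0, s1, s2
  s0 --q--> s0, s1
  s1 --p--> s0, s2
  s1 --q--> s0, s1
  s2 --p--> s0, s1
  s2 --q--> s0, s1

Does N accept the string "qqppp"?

Start: {s0}
read q: {s0, s1}
read q: {s0, s1}
read p: {s0, s1, s2}
read p: {s0, s1, s2}
read p: {s0, s1, s2}
Reachable ∩ accepting = {s1, s2} — nonempty.

accepted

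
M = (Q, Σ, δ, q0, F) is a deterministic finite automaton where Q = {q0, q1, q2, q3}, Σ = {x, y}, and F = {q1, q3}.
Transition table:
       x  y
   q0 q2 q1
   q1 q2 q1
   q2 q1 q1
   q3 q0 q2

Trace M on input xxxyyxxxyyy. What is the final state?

q1

q0 --x--> q2
q2 --x--> q1
q1 --x--> q2
q2 --y--> q1
q1 --y--> q1
q1 --x--> q2
q2 --x--> q1
q1 --x--> q2
q2 --y--> q1
q1 --y--> q1
q1 --y--> q1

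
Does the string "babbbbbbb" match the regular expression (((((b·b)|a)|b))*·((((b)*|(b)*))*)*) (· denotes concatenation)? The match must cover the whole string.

yes

Split as ba·bbbbbbb: ((((b·b)|a)|b))* matches ba and ((((b)*|(b)*))*)* matches bbbbbbb.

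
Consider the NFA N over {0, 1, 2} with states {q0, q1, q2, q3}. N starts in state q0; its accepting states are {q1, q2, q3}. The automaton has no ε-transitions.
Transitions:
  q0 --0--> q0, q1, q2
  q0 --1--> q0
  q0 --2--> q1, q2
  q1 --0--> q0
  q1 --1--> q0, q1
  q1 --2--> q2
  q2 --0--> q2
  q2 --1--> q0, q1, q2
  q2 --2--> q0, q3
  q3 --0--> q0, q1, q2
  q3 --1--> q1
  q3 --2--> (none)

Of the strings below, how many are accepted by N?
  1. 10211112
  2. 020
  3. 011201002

10211112: accepted
020: accepted
011201002: accepted

3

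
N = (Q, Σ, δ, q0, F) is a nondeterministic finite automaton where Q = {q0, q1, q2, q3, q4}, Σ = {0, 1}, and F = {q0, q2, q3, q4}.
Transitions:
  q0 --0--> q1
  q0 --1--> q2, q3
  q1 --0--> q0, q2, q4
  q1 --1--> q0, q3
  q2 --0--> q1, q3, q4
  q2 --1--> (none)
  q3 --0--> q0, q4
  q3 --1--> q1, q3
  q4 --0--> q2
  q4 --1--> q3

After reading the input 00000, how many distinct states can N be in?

5

Start: {q0}
read 0: {q1}
read 0: {q0, q2, q4}
read 0: {q1, q2, q3, q4}
read 0: {q0, q1, q2, q3, q4}
read 0: {q0, q1, q2, q3, q4}
Final reachable set {q0, q1, q2, q3, q4} has 5 states.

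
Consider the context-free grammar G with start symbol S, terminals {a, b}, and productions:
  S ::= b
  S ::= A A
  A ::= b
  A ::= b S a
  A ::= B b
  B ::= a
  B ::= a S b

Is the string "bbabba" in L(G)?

yes

S ⇒ AA ⇒ bSaA ⇒ bbaA ⇒ bbabSa ⇒ bbabba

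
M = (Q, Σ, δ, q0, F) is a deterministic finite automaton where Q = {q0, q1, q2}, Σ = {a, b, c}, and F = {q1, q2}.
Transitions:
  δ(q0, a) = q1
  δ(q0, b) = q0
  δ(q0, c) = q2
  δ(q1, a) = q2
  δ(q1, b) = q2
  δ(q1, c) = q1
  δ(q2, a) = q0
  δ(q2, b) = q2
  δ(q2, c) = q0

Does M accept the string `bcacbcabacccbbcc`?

accepted

q0 --b--> q0
q0 --c--> q2
q2 --a--> q0
q0 --c--> q2
q2 --b--> q2
q2 --c--> q0
q0 --a--> q1
q1 --b--> q2
q2 --a--> q0
q0 --c--> q2
q2 --c--> q0
q0 --c--> q2
q2 --b--> q2
q2 --b--> q2
q2 --c--> q0
q0 --c--> q2
End in state q2, which is an accepting state.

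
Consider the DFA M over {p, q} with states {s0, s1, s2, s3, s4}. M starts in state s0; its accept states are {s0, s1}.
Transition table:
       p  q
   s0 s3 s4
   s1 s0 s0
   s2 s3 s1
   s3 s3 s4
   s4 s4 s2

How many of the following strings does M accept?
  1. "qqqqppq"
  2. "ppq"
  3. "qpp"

"qqqqppq": rejected
"ppq": rejected
"qpp": rejected

0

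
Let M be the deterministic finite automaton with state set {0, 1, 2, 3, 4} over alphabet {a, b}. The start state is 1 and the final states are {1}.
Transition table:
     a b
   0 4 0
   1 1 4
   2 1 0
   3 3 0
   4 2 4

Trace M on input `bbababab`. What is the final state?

0

1 --b--> 4
4 --b--> 4
4 --a--> 2
2 --b--> 0
0 --a--> 4
4 --b--> 4
4 --a--> 2
2 --b--> 0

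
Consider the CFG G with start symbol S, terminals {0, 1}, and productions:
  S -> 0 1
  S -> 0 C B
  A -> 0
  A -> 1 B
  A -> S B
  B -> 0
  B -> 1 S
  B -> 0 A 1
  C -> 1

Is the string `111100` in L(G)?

no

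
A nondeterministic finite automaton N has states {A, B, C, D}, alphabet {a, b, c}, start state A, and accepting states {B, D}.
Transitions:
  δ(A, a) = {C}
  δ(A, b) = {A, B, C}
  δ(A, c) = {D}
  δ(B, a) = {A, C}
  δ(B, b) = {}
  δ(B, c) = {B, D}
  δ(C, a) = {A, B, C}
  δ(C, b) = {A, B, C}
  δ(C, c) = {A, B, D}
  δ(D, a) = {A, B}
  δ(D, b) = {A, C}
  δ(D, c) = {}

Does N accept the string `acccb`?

rejected

Start: {A}
read a: {C}
read c: {A, B, D}
read c: {B, D}
read c: {B, D}
read b: {A, C}
Reachable ∩ accepting = {} — empty.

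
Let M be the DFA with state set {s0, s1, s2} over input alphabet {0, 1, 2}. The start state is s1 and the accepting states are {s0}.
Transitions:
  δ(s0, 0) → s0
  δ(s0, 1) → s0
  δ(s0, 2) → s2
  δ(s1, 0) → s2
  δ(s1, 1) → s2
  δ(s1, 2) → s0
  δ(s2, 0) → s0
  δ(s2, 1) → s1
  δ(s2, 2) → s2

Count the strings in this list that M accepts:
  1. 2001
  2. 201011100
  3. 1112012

2

2001: accepted
201011100: accepted
1112012: rejected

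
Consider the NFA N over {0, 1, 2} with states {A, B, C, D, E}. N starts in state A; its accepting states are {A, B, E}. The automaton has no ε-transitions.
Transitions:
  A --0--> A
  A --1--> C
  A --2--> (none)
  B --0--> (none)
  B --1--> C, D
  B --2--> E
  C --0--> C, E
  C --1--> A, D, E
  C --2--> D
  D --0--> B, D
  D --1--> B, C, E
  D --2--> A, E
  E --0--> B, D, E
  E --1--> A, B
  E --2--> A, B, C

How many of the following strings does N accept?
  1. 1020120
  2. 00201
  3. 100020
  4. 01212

3

1020120: accepted
00201: rejected
100020: accepted
01212: accepted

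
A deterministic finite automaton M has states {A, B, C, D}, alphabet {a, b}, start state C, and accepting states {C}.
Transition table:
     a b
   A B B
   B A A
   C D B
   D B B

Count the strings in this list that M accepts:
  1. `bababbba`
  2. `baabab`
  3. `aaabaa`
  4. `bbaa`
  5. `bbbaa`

`bababbba`: rejected
`baabab`: rejected
`aaabaa`: rejected
`bbaa`: rejected
`bbbaa`: rejected

0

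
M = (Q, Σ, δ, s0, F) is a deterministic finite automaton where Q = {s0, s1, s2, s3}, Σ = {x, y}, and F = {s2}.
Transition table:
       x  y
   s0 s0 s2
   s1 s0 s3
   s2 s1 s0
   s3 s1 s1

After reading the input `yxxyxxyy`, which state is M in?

s0

s0 --y--> s2
s2 --x--> s1
s1 --x--> s0
s0 --y--> s2
s2 --x--> s1
s1 --x--> s0
s0 --y--> s2
s2 --y--> s0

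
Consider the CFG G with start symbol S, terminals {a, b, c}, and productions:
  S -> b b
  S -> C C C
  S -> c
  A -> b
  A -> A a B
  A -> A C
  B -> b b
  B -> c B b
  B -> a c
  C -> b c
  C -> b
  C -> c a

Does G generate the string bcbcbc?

yes

S ⇒ CCC ⇒ bcCC ⇒ bcbcC ⇒ bcbcbc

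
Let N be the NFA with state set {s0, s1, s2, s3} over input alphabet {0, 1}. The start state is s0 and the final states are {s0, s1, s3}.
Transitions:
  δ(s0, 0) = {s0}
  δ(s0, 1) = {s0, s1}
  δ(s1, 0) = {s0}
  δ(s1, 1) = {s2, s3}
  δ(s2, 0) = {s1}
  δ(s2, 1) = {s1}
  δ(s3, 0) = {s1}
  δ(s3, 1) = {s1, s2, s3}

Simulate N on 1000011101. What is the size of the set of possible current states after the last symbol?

4

Start: {s0}
read 1: {s0, s1}
read 0: {s0}
read 0: {s0}
read 0: {s0}
read 0: {s0}
read 1: {s0, s1}
read 1: {s0, s1, s2, s3}
read 1: {s0, s1, s2, s3}
read 0: {s0, s1}
read 1: {s0, s1, s2, s3}
Final reachable set {s0, s1, s2, s3} has 4 states.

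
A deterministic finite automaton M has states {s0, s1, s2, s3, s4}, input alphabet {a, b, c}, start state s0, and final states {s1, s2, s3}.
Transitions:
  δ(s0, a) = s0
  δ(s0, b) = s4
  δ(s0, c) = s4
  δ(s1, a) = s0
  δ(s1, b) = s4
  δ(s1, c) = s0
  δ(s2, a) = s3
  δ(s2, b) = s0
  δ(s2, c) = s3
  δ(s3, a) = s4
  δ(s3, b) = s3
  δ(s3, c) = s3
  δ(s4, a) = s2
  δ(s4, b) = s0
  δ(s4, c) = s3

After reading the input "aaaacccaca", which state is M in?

s4

s0 --a--> s0
s0 --a--> s0
s0 --a--> s0
s0 --a--> s0
s0 --c--> s4
s4 --c--> s3
s3 --c--> s3
s3 --a--> s4
s4 --c--> s3
s3 --a--> s4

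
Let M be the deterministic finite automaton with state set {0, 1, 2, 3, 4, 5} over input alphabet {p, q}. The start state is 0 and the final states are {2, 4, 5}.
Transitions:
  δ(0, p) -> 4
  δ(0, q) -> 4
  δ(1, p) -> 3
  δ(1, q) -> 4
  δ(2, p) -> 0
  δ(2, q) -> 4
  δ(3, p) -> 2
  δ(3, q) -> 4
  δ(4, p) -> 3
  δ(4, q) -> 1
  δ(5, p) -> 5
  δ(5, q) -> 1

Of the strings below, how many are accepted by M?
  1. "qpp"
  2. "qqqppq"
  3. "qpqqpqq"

2

"qpp": accepted
"qqqppq": accepted
"qpqqpqq": rejected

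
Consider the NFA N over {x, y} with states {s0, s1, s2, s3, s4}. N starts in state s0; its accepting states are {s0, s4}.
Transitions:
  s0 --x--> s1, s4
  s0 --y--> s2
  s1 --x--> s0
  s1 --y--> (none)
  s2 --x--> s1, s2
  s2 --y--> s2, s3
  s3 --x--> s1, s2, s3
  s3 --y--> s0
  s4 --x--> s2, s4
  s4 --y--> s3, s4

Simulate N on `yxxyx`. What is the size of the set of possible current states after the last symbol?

3

Start: {s0}
read y: {s2}
read x: {s1, s2}
read x: {s0, s1, s2}
read y: {s2, s3}
read x: {s1, s2, s3}
Final reachable set {s1, s2, s3} has 3 states.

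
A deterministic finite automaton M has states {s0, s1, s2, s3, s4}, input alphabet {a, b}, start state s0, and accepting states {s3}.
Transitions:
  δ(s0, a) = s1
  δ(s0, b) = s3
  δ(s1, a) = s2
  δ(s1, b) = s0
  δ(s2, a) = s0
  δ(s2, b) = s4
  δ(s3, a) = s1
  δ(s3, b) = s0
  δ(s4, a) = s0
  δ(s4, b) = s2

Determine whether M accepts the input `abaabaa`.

s0 --a--> s1
s1 --b--> s0
s0 --a--> s1
s1 --a--> s2
s2 --b--> s4
s4 --a--> s0
s0 --a--> s1
End in state s1, which is not an accepting state.

rejected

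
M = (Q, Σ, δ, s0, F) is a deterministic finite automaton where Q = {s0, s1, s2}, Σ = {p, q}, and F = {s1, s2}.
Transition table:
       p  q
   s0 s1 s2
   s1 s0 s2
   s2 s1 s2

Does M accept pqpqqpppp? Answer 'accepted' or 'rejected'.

s0 --p--> s1
s1 --q--> s2
s2 --p--> s1
s1 --q--> s2
s2 --q--> s2
s2 --p--> s1
s1 --p--> s0
s0 --p--> s1
s1 --p--> s0
End in state s0, which is not an accepting state.

rejected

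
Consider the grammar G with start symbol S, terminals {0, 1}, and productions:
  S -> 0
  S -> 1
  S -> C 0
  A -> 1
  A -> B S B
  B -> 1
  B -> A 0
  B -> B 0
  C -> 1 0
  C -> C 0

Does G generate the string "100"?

yes

S ⇒ C0 ⇒ 100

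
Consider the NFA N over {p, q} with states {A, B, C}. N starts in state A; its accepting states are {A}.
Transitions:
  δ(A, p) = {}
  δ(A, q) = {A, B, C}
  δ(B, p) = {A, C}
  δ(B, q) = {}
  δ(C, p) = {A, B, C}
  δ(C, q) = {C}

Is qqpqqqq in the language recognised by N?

accepted

Start: {A}
read q: {A, B, C}
read q: {A, B, C}
read p: {A, B, C}
read q: {A, B, C}
read q: {A, B, C}
read q: {A, B, C}
read q: {A, B, C}
Reachable ∩ accepting = {A} — nonempty.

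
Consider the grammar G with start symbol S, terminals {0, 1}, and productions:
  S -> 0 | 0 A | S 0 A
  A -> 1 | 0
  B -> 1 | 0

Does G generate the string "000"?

S ⇒ S0A ⇒ 00A ⇒ 000

yes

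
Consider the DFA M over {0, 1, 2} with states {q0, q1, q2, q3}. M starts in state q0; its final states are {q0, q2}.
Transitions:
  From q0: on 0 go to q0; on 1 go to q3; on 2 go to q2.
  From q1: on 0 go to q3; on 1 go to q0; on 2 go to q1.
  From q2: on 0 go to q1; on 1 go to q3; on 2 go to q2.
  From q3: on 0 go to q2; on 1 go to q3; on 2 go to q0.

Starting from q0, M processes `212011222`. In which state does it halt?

q2

q0 --2--> q2
q2 --1--> q3
q3 --2--> q0
q0 --0--> q0
q0 --1--> q3
q3 --1--> q3
q3 --2--> q0
q0 --2--> q2
q2 --2--> q2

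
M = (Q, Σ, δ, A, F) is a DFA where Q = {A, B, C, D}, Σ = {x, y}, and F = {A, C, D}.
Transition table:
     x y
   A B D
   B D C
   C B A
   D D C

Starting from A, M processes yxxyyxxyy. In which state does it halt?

A --y--> D
D --x--> D
D --x--> D
D --y--> C
C --y--> A
A --x--> B
B --x--> D
D --y--> C
C --y--> A

A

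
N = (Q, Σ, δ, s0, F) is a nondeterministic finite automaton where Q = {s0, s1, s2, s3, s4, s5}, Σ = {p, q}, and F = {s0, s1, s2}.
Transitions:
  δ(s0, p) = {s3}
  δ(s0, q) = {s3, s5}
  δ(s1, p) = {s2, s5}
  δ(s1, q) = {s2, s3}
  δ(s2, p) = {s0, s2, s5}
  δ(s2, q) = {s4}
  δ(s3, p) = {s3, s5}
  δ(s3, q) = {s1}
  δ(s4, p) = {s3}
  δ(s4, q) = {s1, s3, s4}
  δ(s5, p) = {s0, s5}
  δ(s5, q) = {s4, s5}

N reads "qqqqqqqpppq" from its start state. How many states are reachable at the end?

4

Start: {s0}
read q: {s3, s5}
read q: {s1, s4, s5}
read q: {s1, s2, s3, s4, s5}
read q: {s1, s2, s3, s4, s5}
read q: {s1, s2, s3, s4, s5}
read q: {s1, s2, s3, s4, s5}
read q: {s1, s2, s3, s4, s5}
read p: {s0, s2, s3, s5}
read p: {s0, s2, s3, s5}
read p: {s0, s2, s3, s5}
read q: {s1, s3, s4, s5}
Final reachable set {s1, s3, s4, s5} has 4 states.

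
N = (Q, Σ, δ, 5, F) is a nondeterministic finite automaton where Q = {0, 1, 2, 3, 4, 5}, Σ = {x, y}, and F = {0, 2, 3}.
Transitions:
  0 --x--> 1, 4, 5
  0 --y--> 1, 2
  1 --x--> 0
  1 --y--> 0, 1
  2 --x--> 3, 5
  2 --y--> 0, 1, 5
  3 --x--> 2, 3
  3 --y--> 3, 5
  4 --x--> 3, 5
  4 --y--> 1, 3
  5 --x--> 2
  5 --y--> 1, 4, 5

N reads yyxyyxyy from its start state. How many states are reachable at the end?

Start: {5}
read y: {1, 4, 5}
read y: {0, 1, 3, 4, 5}
read x: {0, 1, 2, 3, 4, 5}
read y: {0, 1, 2, 3, 4, 5}
read y: {0, 1, 2, 3, 4, 5}
read x: {0, 1, 2, 3, 4, 5}
read y: {0, 1, 2, 3, 4, 5}
read y: {0, 1, 2, 3, 4, 5}
Final reachable set {0, 1, 2, 3, 4, 5} has 6 states.

6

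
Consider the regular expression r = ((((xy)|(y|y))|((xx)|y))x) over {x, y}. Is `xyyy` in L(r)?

No split of xyyy into u·v has (((xy)|(y|y))|((xx)|y)) matching u and x matching v.

no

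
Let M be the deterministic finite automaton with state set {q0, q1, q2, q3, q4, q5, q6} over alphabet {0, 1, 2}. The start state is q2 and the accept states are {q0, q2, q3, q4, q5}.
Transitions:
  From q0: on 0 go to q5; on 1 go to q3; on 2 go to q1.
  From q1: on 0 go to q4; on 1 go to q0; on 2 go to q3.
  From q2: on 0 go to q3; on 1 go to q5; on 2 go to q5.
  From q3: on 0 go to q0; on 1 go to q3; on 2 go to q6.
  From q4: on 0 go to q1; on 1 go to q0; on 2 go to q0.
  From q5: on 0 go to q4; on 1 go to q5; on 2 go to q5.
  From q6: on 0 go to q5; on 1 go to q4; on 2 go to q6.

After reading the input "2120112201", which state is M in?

q2 --2--> q5
q5 --1--> q5
q5 --2--> q5
q5 --0--> q4
q4 --1--> q0
q0 --1--> q3
q3 --2--> q6
q6 --2--> q6
q6 --0--> q5
q5 --1--> q5

q5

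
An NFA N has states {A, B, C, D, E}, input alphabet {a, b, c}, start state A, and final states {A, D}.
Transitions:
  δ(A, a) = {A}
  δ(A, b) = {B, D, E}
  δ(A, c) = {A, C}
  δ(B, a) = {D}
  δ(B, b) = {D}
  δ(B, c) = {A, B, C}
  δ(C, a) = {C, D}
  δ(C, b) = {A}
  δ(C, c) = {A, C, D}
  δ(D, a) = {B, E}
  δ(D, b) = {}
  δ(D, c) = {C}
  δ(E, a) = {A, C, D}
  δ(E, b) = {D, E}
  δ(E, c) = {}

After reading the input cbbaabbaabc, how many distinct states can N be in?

Start: {A}
read c: {A, C}
read b: {A, B, D, E}
read b: {B, D, E}
read a: {A, B, C, D, E}
read a: {A, B, C, D, E}
read b: {A, B, D, E}
read b: {B, D, E}
read a: {A, B, C, D, E}
read a: {A, B, C, D, E}
read b: {A, B, D, E}
read c: {A, B, C}
Final reachable set {A, B, C} has 3 states.

3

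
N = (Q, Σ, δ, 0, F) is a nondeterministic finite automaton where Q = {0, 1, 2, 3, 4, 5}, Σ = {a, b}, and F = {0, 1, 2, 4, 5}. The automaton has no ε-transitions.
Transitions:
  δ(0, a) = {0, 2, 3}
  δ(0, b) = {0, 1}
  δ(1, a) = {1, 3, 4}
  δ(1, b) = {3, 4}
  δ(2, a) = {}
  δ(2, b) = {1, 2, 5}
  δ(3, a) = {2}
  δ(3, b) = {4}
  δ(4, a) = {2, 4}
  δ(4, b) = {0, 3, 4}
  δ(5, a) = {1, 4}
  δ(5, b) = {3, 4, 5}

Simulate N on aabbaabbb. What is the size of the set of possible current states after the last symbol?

Start: {0}
read a: {0, 2, 3}
read a: {0, 2, 3}
read b: {0, 1, 2, 4, 5}
read b: {0, 1, 2, 3, 4, 5}
read a: {0, 1, 2, 3, 4}
read a: {0, 1, 2, 3, 4}
read b: {0, 1, 2, 3, 4, 5}
read b: {0, 1, 2, 3, 4, 5}
read b: {0, 1, 2, 3, 4, 5}
Final reachable set {0, 1, 2, 3, 4, 5} has 6 states.

6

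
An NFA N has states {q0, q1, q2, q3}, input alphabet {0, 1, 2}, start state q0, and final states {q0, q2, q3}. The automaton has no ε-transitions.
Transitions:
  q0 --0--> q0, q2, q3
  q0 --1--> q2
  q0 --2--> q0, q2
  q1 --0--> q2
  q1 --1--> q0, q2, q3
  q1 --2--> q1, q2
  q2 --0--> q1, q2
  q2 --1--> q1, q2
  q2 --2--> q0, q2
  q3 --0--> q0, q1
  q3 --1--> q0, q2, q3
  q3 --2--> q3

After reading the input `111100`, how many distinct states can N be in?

Start: {q0}
read 1: {q2}
read 1: {q1, q2}
read 1: {q0, q1, q2, q3}
read 1: {q0, q1, q2, q3}
read 0: {q0, q1, q2, q3}
read 0: {q0, q1, q2, q3}
Final reachable set {q0, q1, q2, q3} has 4 states.

4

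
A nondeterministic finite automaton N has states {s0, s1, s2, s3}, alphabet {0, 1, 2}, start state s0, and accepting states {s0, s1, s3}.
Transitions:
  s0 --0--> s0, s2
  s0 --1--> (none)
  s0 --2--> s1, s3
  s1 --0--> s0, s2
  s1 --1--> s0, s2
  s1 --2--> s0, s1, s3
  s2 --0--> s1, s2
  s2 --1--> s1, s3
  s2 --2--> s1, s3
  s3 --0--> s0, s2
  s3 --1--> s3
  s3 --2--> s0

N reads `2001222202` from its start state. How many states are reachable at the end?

Start: {s0}
read 2: {s1, s3}
read 0: {s0, s2}
read 0: {s0, s1, s2}
read 1: {s0, s1, s2, s3}
read 2: {s0, s1, s3}
read 2: {s0, s1, s3}
read 2: {s0, s1, s3}
read 2: {s0, s1, s3}
read 0: {s0, s2}
read 2: {s1, s3}
Final reachable set {s1, s3} has 2 states.

2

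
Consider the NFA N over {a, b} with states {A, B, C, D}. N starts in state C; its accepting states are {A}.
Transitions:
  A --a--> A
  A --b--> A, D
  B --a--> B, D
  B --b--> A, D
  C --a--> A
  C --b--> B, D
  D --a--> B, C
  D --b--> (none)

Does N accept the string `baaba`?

Start: {C}
read b: {B, D}
read a: {B, C, D}
read a: {A, B, C, D}
read b: {A, B, D}
read a: {A, B, C, D}
Reachable ∩ accepting = {A} — nonempty.

accepted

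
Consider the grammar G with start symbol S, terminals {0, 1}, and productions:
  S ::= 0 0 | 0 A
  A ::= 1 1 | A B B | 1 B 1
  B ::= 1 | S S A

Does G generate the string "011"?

yes

S ⇒ 0A ⇒ 011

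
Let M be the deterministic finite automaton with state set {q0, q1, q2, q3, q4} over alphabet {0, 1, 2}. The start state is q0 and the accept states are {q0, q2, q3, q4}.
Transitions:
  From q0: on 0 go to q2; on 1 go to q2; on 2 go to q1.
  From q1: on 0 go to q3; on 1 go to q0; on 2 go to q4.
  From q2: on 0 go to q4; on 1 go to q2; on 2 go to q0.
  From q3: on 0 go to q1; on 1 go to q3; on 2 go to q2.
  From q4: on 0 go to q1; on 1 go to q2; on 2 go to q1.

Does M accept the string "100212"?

q0 --1--> q2
q2 --0--> q4
q4 --0--> q1
q1 --2--> q4
q4 --1--> q2
q2 --2--> q0
End in state q0, which is an accepting state.

accepted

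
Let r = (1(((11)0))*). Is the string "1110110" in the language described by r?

Split as 1·110110: 1 matches 1 and (((11)0))* matches 110110.

yes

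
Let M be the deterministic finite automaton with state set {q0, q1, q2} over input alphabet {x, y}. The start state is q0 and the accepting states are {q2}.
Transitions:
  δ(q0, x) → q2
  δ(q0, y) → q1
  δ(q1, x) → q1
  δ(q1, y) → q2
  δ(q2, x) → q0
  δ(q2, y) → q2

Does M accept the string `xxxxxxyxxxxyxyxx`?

q0 --x--> q2
q2 --x--> q0
q0 --x--> q2
q2 --x--> q0
q0 --x--> q2
q2 --x--> q0
q0 --y--> q1
q1 --x--> q1
q1 --x--> q1
q1 --x--> q1
q1 --x--> q1
q1 --y--> q2
q2 --x--> q0
q0 --y--> q1
q1 --x--> q1
q1 --x--> q1
End in state q1, which is not an accepting state.

rejected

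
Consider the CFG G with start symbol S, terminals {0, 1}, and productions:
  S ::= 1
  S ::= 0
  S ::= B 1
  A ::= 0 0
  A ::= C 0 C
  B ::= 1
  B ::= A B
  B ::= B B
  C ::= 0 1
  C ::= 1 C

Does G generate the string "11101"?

no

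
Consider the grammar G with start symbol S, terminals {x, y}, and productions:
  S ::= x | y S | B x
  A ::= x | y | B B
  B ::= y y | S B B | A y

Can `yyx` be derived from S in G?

S ⇒ yS ⇒ yyS ⇒ yyx

yes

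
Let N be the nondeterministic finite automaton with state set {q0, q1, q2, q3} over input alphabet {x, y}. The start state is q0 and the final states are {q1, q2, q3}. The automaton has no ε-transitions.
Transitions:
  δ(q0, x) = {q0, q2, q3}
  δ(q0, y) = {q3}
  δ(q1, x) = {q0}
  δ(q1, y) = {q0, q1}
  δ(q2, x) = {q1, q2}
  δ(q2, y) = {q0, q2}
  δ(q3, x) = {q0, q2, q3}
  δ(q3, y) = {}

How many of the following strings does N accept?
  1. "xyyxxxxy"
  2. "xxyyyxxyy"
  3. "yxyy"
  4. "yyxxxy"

"xyyxxxxy": accepted
"xxyyyxxyy": accepted
"yxyy": accepted
"yyxxxy": rejected

3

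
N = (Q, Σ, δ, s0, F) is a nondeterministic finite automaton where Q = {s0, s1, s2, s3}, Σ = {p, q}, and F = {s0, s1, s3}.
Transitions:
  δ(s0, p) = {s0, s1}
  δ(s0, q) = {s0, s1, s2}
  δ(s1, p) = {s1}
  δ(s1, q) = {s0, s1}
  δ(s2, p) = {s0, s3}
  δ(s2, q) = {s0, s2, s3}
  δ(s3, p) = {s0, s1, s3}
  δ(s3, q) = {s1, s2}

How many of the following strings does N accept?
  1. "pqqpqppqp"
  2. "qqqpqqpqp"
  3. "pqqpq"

3

"pqqpqppqp": accepted
"qqqpqqpqp": accepted
"pqqpq": accepted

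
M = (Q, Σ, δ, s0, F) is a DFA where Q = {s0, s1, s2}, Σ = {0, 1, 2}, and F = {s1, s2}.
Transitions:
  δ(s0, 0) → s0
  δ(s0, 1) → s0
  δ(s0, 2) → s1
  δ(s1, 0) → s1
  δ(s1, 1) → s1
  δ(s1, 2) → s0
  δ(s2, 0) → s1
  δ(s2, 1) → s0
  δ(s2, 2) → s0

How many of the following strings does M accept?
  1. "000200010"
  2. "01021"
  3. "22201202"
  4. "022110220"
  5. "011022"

3

"000200010": accepted
"01021": accepted
"22201202": accepted
"022110220": rejected
"011022": rejected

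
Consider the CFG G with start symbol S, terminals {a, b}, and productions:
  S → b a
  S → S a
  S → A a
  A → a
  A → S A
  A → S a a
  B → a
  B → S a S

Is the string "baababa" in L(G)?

no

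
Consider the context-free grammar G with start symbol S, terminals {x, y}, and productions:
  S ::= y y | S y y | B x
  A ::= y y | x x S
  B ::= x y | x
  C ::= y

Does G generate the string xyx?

yes

S ⇒ Bx ⇒ xyx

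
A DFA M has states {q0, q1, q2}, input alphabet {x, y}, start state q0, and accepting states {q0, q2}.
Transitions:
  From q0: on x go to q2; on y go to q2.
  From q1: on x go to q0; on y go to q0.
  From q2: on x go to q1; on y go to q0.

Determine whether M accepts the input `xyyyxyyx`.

q0 --x--> q2
q2 --y--> q0
q0 --y--> q2
q2 --y--> q0
q0 --x--> q2
q2 --y--> q0
q0 --y--> q2
q2 --x--> q1
End in state q1, which is not an accepting state.

rejected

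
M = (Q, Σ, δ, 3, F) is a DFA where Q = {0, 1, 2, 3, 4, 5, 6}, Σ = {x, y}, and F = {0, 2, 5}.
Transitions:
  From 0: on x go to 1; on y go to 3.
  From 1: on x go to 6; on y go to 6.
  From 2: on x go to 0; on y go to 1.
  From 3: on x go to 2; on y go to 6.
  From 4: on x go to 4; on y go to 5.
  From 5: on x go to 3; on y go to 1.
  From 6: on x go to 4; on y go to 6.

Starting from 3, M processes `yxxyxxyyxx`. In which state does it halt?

3 --y--> 6
6 --x--> 4
4 --x--> 4
4 --y--> 5
5 --x--> 3
3 --x--> 2
2 --y--> 1
1 --y--> 6
6 --x--> 4
4 --x--> 4

4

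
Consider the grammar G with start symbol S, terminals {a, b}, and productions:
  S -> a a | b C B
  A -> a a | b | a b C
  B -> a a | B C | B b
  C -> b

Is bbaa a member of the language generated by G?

yes

S ⇒ bCB ⇒ bbB ⇒ bbaa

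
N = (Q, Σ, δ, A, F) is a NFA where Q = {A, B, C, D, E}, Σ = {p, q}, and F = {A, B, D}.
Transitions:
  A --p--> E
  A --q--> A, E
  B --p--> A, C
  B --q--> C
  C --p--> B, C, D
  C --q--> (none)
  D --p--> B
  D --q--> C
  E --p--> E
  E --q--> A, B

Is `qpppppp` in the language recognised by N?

rejected

Start: {A}
read q: {A, E}
read p: {E}
read p: {E}
read p: {E}
read p: {E}
read p: {E}
read p: {E}
Reachable ∩ accepting = {} — empty.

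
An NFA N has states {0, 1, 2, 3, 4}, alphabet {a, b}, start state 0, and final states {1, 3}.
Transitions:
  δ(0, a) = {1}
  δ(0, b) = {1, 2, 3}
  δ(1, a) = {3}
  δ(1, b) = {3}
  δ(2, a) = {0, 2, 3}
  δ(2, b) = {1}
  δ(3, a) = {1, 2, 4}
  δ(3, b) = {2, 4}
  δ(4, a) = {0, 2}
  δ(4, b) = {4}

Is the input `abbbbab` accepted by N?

Start: {0}
read a: {1}
read b: {3}
read b: {2, 4}
read b: {1, 4}
read b: {3, 4}
read a: {0, 1, 2, 4}
read b: {1, 2, 3, 4}
Reachable ∩ accepting = {1, 3} — nonempty.

accepted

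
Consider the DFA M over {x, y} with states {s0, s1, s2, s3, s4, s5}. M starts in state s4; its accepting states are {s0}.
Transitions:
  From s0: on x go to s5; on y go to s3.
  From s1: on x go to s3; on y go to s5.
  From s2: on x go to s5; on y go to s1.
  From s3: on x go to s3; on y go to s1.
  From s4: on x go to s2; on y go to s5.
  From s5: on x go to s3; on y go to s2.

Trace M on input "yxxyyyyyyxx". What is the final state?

s3

s4 --y--> s5
s5 --x--> s3
s3 --x--> s3
s3 --y--> s1
s1 --y--> s5
s5 --y--> s2
s2 --y--> s1
s1 --y--> s5
s5 --y--> s2
s2 --x--> s5
s5 --x--> s3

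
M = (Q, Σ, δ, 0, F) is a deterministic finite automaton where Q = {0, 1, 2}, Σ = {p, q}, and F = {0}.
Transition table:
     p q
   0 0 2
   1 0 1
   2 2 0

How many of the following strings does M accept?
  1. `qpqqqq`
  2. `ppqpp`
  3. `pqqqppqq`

0

`qpqqqq`: rejected
`ppqpp`: rejected
`pqqqppqq`: rejected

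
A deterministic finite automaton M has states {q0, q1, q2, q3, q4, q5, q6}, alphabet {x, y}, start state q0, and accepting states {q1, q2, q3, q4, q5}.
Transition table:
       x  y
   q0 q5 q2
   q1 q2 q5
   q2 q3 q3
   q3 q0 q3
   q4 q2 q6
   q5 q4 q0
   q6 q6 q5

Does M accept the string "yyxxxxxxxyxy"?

q0 --y--> q2
q2 --y--> q3
q3 --x--> q0
q0 --x--> q5
q5 --x--> q4
q4 --x--> q2
q2 --x--> q3
q3 --x--> q0
q0 --x--> q5
q5 --y--> q0
q0 --x--> q5
q5 --y--> q0
End in state q0, which is not an accepting state.

rejected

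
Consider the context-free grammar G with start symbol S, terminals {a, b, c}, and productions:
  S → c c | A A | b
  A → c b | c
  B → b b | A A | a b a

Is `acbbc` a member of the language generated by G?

no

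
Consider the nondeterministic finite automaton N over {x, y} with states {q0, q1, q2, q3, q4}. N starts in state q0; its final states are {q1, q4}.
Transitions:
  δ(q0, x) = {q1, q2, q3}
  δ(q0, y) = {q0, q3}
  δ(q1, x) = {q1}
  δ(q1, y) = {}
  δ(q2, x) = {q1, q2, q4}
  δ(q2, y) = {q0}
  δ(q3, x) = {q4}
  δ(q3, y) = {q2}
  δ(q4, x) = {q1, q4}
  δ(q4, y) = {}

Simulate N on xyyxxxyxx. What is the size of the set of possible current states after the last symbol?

3

Start: {q0}
read x: {q1, q2, q3}
read y: {q0, q2}
read y: {q0, q3}
read x: {q1, q2, q3, q4}
read x: {q1, q2, q4}
read x: {q1, q2, q4}
read y: {q0}
read x: {q1, q2, q3}
read x: {q1, q2, q4}
Final reachable set {q1, q2, q4} has 3 states.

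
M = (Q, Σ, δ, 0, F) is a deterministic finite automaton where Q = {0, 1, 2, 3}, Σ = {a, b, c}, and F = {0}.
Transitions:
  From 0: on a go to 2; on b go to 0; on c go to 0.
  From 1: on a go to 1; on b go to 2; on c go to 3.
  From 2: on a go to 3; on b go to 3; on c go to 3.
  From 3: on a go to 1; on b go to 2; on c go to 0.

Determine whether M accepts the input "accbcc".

accepted

0 --a--> 2
2 --c--> 3
3 --c--> 0
0 --b--> 0
0 --c--> 0
0 --c--> 0
End in state 0, which is an accepting state.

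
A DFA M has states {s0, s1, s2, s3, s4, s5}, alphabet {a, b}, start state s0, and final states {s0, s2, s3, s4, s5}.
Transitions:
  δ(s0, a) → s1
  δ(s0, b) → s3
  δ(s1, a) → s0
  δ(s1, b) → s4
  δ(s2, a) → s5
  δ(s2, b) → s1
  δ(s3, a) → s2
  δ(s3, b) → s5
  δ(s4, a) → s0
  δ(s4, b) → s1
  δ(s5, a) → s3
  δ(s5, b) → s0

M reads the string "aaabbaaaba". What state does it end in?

s2

s0 --a--> s1
s1 --a--> s0
s0 --a--> s1
s1 --b--> s4
s4 --b--> s1
s1 --a--> s0
s0 --a--> s1
s1 --a--> s0
s0 --b--> s3
s3 --a--> s2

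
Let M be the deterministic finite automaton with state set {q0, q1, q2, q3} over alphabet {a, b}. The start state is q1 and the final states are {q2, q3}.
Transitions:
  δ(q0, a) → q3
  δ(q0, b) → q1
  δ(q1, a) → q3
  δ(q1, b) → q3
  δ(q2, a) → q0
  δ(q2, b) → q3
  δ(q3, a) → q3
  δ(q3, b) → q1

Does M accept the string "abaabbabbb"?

q1 --a--> q3
q3 --b--> q1
q1 --a--> q3
q3 --a--> q3
q3 --b--> q1
q1 --b--> q3
q3 --a--> q3
q3 --b--> q1
q1 --b--> q3
q3 --b--> q1
End in state q1, which is not an accepting state.

rejected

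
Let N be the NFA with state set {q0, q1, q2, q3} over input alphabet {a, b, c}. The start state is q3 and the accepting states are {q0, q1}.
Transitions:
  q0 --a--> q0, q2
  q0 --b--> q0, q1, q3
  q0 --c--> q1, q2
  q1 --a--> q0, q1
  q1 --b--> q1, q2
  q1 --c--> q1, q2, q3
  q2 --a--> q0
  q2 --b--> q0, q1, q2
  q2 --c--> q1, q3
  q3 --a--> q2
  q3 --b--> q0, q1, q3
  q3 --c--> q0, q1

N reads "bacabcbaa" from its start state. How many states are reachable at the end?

3

Start: {q3}
read b: {q0, q1, q3}
read a: {q0, q1, q2}
read c: {q1, q2, q3}
read a: {q0, q1, q2}
read b: {q0, q1, q2, q3}
read c: {q0, q1, q2, q3}
read b: {q0, q1, q2, q3}
read a: {q0, q1, q2}
read a: {q0, q1, q2}
Final reachable set {q0, q1, q2} has 3 states.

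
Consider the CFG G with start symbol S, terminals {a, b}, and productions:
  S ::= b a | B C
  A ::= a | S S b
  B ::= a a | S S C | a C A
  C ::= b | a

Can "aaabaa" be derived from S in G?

no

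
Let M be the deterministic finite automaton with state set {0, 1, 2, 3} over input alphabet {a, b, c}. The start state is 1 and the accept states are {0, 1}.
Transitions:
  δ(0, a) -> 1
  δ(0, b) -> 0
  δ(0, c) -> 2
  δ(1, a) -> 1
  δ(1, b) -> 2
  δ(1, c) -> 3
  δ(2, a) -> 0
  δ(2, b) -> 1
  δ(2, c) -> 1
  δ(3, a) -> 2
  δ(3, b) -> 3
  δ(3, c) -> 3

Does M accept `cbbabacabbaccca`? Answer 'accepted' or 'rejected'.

1 --c--> 3
3 --b--> 3
3 --b--> 3
3 --a--> 2
2 --b--> 1
1 --a--> 1
1 --c--> 3
3 --a--> 2
2 --b--> 1
1 --b--> 2
2 --a--> 0
0 --c--> 2
2 --c--> 1
1 --c--> 3
3 --a--> 2
End in state 2, which is not an accepting state.

rejected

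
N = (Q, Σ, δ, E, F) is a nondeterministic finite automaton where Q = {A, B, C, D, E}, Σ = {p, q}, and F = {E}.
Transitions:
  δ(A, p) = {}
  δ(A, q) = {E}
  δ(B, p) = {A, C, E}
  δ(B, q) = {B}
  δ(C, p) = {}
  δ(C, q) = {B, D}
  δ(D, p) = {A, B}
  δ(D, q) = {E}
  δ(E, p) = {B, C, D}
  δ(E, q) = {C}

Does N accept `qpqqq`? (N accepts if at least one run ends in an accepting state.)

rejected

Start: {E}
read q: {C}
read p: {}
The reachable set is empty and stays empty for the remaining 3 symbols.
Reachable ∩ accepting = {} — empty.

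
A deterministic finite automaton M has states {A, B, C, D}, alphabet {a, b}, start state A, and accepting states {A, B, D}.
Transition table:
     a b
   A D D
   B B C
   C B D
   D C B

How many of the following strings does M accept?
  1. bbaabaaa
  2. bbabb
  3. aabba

bbaabaaa: accepted
bbabb: accepted
aabba: accepted

3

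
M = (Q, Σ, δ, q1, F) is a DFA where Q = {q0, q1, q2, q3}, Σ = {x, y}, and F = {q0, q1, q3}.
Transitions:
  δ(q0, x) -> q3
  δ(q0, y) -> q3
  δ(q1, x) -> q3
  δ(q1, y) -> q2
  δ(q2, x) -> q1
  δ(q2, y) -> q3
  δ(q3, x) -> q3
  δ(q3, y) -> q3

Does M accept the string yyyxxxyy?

q1 --y--> q2
q2 --y--> q3
q3 --y--> q3
q3 --x--> q3
q3 --x--> q3
q3 --x--> q3
q3 --y--> q3
q3 --y--> q3
End in state q3, which is an accepting state.

accepted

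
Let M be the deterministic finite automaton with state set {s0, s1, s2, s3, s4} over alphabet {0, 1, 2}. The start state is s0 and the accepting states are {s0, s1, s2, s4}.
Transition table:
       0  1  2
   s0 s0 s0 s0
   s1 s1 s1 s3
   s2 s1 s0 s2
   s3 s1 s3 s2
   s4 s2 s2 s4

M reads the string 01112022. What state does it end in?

s0 --0--> s0
s0 --1--> s0
s0 --1--> s0
s0 --1--> s0
s0 --2--> s0
s0 --0--> s0
s0 --2--> s0
s0 --2--> s0

s0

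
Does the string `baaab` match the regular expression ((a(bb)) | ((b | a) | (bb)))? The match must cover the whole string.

no

Neither (a(bb)) nor ((b|a)|(bb)) matches baaab.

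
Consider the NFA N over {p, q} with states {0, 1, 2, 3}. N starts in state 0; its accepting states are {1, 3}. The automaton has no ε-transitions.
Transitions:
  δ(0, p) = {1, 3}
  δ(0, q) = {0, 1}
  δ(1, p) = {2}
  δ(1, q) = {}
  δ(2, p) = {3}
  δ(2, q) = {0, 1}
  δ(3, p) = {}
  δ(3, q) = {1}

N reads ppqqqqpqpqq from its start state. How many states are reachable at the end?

2

Start: {0}
read p: {1, 3}
read p: {2}
read q: {0, 1}
read q: {0, 1}
read q: {0, 1}
read q: {0, 1}
read p: {1, 2, 3}
read q: {0, 1}
read p: {1, 2, 3}
read q: {0, 1}
read q: {0, 1}
Final reachable set {0, 1} has 2 states.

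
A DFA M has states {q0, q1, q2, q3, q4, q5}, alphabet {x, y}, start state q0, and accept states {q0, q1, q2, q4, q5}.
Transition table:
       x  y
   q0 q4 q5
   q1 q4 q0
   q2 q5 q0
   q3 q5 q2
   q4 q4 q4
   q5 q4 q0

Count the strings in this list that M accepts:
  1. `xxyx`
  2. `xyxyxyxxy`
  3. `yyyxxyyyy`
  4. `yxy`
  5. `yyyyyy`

5

`xxyx`: accepted
`xyxyxyxxy`: accepted
`yyyxxyyyy`: accepted
`yxy`: accepted
`yyyyyy`: accepted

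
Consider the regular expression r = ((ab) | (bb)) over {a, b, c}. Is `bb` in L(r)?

yes

The right alternative (bb) matches bb.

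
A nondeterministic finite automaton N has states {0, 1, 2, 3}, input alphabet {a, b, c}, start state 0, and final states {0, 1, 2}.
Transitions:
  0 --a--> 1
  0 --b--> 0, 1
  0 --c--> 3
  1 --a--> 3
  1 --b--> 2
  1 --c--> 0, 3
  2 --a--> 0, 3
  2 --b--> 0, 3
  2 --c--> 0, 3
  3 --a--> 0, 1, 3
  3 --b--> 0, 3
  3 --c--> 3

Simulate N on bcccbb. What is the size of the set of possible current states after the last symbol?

3

Start: {0}
read b: {0, 1}
read c: {0, 3}
read c: {3}
read c: {3}
read b: {0, 3}
read b: {0, 1, 3}
Final reachable set {0, 1, 3} has 3 states.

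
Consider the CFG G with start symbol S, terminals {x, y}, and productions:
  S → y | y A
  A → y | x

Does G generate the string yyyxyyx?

no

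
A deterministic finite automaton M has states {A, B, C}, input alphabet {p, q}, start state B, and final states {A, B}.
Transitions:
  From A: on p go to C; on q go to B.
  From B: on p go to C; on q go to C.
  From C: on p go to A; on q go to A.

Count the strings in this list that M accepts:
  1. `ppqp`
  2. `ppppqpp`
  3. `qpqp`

`ppqp`: rejected
`ppppqpp`: accepted
`qpqp`: rejected

1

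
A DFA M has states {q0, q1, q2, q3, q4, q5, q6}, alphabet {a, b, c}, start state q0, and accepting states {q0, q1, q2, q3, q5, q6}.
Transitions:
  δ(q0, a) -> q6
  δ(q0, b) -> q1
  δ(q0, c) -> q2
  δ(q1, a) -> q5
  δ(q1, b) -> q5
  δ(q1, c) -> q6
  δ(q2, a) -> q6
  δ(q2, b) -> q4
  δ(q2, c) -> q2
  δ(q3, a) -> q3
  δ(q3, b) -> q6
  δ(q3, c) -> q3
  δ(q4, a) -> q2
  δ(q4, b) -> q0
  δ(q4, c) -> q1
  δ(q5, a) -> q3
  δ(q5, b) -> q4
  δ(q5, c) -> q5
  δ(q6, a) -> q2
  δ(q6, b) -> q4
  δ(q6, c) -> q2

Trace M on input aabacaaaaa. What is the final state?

q6

q0 --a--> q6
q6 --a--> q2
q2 --b--> q4
q4 --a--> q2
q2 --c--> q2
q2 --a--> q6
q6 --a--> q2
q2 --a--> q6
q6 --a--> q2
q2 --a--> q6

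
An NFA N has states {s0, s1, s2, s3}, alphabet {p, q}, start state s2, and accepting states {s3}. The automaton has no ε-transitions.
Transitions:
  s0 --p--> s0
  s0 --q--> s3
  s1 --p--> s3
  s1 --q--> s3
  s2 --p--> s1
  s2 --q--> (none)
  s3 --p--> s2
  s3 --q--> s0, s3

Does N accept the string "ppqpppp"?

rejected

Start: {s2}
read p: {s1}
read p: {s3}
read q: {s0, s3}
read p: {s0, s2}
read p: {s0, s1}
read p: {s0, s3}
read p: {s0, s2}
Reachable ∩ accepting = {} — empty.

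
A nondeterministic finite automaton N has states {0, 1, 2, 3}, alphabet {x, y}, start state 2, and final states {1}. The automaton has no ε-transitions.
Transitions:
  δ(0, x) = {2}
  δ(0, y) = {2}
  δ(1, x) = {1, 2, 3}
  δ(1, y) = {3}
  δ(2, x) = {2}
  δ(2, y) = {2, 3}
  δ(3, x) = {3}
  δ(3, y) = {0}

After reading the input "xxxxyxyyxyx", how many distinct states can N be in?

Start: {2}
read x: {2}
read x: {2}
read x: {2}
read x: {2}
read y: {2, 3}
read x: {2, 3}
read y: {0, 2, 3}
read y: {0, 2, 3}
read x: {2, 3}
read y: {0, 2, 3}
read x: {2, 3}
Final reachable set {2, 3} has 2 states.

2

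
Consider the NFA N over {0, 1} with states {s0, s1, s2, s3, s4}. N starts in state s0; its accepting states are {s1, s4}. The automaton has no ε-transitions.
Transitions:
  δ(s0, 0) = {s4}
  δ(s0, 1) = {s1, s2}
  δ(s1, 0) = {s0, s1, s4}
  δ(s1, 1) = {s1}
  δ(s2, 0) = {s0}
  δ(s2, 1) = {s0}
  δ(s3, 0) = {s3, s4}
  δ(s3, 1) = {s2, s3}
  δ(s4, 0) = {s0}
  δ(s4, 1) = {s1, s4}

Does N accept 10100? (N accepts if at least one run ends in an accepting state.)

accepted

Start: {s0}
read 1: {s1, s2}
read 0: {s0, s1, s4}
read 1: {s1, s2, s4}
read 0: {s0, s1, s4}
read 0: {s0, s1, s4}
Reachable ∩ accepting = {s1, s4} — nonempty.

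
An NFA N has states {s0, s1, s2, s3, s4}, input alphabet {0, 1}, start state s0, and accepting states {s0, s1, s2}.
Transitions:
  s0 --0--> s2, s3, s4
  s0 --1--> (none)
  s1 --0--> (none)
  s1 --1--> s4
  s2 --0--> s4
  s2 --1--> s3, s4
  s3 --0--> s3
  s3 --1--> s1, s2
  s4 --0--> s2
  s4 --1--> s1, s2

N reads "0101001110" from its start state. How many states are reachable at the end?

3

Start: {s0}
read 0: {s2, s3, s4}
read 1: {s1, s2, s3, s4}
read 0: {s2, s3, s4}
read 1: {s1, s2, s3, s4}
read 0: {s2, s3, s4}
read 0: {s2, s3, s4}
read 1: {s1, s2, s3, s4}
read 1: {s1, s2, s3, s4}
read 1: {s1, s2, s3, s4}
read 0: {s2, s3, s4}
Final reachable set {s2, s3, s4} has 3 states.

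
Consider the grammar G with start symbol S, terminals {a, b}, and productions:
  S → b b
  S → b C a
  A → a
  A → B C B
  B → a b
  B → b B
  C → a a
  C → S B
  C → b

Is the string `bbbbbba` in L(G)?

no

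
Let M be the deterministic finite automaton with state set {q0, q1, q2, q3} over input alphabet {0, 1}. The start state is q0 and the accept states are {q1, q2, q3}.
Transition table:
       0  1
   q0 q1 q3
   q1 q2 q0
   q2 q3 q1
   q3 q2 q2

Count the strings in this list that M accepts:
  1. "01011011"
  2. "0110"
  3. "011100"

"01011011": rejected
"0110": accepted
"011100": accepted

2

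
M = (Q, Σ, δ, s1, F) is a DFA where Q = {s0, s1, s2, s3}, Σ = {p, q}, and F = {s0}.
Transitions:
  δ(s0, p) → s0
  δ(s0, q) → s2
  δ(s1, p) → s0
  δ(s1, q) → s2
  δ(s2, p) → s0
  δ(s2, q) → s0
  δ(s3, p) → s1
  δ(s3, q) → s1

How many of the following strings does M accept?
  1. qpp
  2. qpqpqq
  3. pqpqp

qpp: accepted
qpqpqq: accepted
pqpqp: accepted

3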